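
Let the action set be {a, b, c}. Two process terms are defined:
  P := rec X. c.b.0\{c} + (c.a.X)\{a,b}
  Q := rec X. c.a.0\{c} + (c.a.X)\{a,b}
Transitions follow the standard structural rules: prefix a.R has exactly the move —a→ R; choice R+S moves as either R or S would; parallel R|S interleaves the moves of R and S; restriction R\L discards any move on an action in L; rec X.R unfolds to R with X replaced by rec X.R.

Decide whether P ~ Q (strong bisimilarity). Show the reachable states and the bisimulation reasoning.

NO

LTS(P): 4 reachable states
  p0 = rec X. c.b.0\{c} + (c.a.X)\{a,b} → -c-> p1, -c-> p2
  p1 = (a.(rec X. c.b.0\{c} + (c.a.X)\{a,b}))\{a,b} → ∅
  p2 = b.0\{c} → -b-> p3
  p3 = 0\{c} → ∅
LTS(Q): 4 reachable states
  q0 = rec X. c.a.0\{c} + (c.a.X)\{a,b} → -c-> q1, -c-> q2
  q1 = (a.(rec X. c.a.0\{c} + (c.a.X)\{a,b}))\{a,b} → ∅
  q2 = a.0\{c} → -a-> q3
  q3 = 0\{c} → ∅
Coarsest stable partition (strong bisimilarity classes):
  B0 = {p0}
  B1 = {p1, p3, q1, q3}
  B2 = {p2}
  B3 = {q0}
  B4 = {q2}
p0 ∈ B0, q0 ∈ B3 → different blocks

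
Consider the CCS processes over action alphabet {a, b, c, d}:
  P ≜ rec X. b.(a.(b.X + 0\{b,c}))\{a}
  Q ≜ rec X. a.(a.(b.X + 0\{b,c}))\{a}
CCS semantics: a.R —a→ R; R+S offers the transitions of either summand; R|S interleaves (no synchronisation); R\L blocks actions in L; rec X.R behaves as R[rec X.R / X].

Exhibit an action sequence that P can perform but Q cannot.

b

LTS(P): 2 reachable states
  m0 = rec X. b.(a.(b.X + 0\{b,c}))\{a} :: =b=> m1
  m1 = (a.(b.(rec X. b.(a.(b.X + 0\{b,c}))\{a}) + 0\{b,c}))\{a} :: ·
LTS(Q): 2 reachable states
  n0 = rec X. a.(a.(b.X + 0\{b,c}))\{a} :: =a=> n1
  n1 = (a.(b.(rec X. a.(a.(b.X + 0\{b,c}))\{a}) + 0\{b,c}))\{a} :: ·
Run σ = ⟨b⟩ on P: start {m0}
  step 1 (b): {m1}
  P completes σ.
Run σ = ⟨b⟩ on Q: start {n0}
  step 1 (b): no successor for Q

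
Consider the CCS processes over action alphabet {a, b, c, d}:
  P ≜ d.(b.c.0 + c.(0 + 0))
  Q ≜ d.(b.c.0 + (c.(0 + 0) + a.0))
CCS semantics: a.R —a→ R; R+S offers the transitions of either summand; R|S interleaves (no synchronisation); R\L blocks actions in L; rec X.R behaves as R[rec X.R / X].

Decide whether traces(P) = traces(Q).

traces(P) ≠ traces(Q) — witness ⟨da⟩

LTS(P): 5 reachable states
  s0 = d.(b.c.0 + c.(0 + 0)) has moves ··d··> s1
  s1 = b.c.0 + c.(0 + 0) has moves ··b··> s2, ··c··> s3
  s2 = c.0 has moves ··c··> s4
  s3 = 0 + 0 has moves deadlocked
  s4 = 0 has moves deadlocked
LTS(Q): 5 reachable states
  t0 = d.(b.c.0 + (c.(0 + 0) + a.0)) has moves ··d··> t1
  t1 = b.c.0 + (c.(0 + 0) + a.0) has moves ··a··> t2, ··b··> t3, ··c··> t4
  t2 = 0 has moves deadlocked
  t3 = c.0 has moves ··c··> t2
  t4 = 0 + 0 has moves deadlocked
Executing da from Q (initial set {t0}):
  [1] d ⇒ {t1}
  [2] a ⇒ {t2}
  — Q admits the full trace.
Executing da from P (initial set {s0}):
  [1] d ⇒ {s1}
  [2] a ⇒ ∅  — P cannot continue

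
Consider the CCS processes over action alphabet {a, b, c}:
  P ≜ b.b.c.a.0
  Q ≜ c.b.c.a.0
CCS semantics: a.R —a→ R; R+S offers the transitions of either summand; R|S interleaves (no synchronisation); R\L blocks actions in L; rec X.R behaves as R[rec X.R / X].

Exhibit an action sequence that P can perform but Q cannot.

LTS(P): 5 reachable states
  u0 = b.b.c.a.0 ⊢ ··b··> u1
  u1 = b.c.a.0 ⊢ ··b··> u2
  u2 = c.a.0 ⊢ ··c··> u3
  u3 = a.0 ⊢ ··a··> u4
  u4 = 0 ⊢ ∅
LTS(Q): 5 reachable states
  v0 = c.b.c.a.0 ⊢ ··c··> v1
  v1 = b.c.a.0 ⊢ ··b··> v2
  v2 = c.a.0 ⊢ ··c··> v3
  v3 = a.0 ⊢ ··a··> v4
  v4 = 0 ⊢ ∅
Run σ = ⟨b⟩ on P: start {u0}
  [1] b ⇒ {u1}
  ✓ P
Run σ = ⟨b⟩ on Q: start {v0}
  [1] b ⇒ no successor for Q

b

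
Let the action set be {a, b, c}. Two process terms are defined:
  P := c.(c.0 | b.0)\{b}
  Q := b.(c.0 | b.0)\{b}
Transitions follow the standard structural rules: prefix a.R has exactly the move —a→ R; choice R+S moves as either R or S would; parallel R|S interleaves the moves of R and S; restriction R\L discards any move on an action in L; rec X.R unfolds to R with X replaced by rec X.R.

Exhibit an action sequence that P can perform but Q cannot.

Reachable graph of P (3 states):
  u0 = c.(c.0 | b.0)\{b} :: -c-> u1
  u1 = (c.0 | b.0)\{b} :: -c-> u2
  u2 = (0 | b.0)\{b} :: deadlocked
Reachable graph of Q (3 states):
  v0 = b.(c.0 | b.0)\{b} :: -b-> v1
  v1 = (c.0 | b.0)\{b} :: -c-> v2
  v2 = (0 | b.0)\{b} :: deadlocked
Executing c from P (initial set {u0}):
  [1] c ⇒ {u1}
  ✓ P
Executing c from Q (initial set {v0}):
  [1] c ⇒ ∅ (Q stuck)

c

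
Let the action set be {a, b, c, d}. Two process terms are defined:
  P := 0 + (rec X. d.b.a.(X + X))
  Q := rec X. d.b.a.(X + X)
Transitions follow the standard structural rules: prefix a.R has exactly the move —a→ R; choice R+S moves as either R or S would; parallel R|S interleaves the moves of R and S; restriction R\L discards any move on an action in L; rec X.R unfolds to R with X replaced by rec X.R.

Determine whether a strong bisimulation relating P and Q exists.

LTS(P): 4 reachable states
  s0 = 0 + (rec X. d.b.a.(X + X)) → ··d··> s1
  s1 = b.a.((rec X. d.b.a.(X + X)) + (rec X. d.b.a.(X + X))) → ··b··> s2
  s2 = a.((rec X. d.b.a.(X + X)) + (rec X. d.b.a.(X + X))) → ··a··> s3
  s3 = (rec X. d.b.a.(X + X)) + (rec X. d.b.a.(X + X)) → ··d··> s1
LTS(Q): 4 reachable states
  t0 = rec X. d.b.a.(X + X) → ··d··> t1
  t1 = b.a.((rec X. d.b.a.(X + X)) + (rec X. d.b.a.(X + X))) → ··b··> t2
  t2 = a.((rec X. d.b.a.(X + X)) + (rec X. d.b.a.(X + X))) → ··a··> t3
  t3 = (rec X. d.b.a.(X + X)) + (rec X. d.b.a.(X + X)) → ··d··> t1
Partition-refinement fixed point:
  B0 = {s0, s3, t0, t3}
  B1 = {s1, t1}
  B2 = {s2, t2}
s0 ∈ B0, t0 ∈ B0 → same block

YES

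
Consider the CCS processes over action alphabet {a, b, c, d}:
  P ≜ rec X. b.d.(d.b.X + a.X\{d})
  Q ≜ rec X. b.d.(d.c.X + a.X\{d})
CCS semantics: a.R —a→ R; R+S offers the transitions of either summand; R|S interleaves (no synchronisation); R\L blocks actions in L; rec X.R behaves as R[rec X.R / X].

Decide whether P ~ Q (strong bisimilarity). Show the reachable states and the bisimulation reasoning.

not bisimilar

Reachable graph of P (6 states):
  s0 = rec X. b.d.(d.b.X + a.X\{d}) has moves -b-> s1
  s1 = d.(d.b.(rec X. b.d.(d.b.X + a.X\{d})) + a.(rec X. b.d.(d.b.X + a.X\{d}))\{d}) has moves -d-> s2
  s2 = d.b.(rec X. b.d.(d.b.X + a.X\{d})) + a.(rec X. b.d.(d.b.X + a.X\{d}))\{d} has moves -a-> s3, -d-> s4
  s3 = (rec X. b.d.(d.b.X + a.X\{d}))\{d} has moves -b-> s5
  s4 = b.(rec X. b.d.(d.b.X + a.X\{d})) has moves -b-> s0
  s5 = (d.(d.b.(rec X. b.d.(d.b.X + a.X\{d})) + a.(rec X. b.d.(d.b.X + a.X\{d}))\{d}))\{d} has moves stopped
Reachable graph of Q (6 states):
  t0 = rec X. b.d.(d.c.X + a.X\{d}) has moves -b-> t1
  t1 = d.(d.c.(rec X. b.d.(d.c.X + a.X\{d})) + a.(rec X. b.d.(d.c.X + a.X\{d}))\{d}) has moves -d-> t2
  t2 = d.c.(rec X. b.d.(d.c.X + a.X\{d})) + a.(rec X. b.d.(d.c.X + a.X\{d}))\{d} has moves -a-> t3, -d-> t4
  t3 = (rec X. b.d.(d.c.X + a.X\{d}))\{d} has moves -b-> t5
  t4 = c.(rec X. b.d.(d.c.X + a.X\{d})) has moves -c-> t0
  t5 = (d.(d.c.(rec X. b.d.(d.c.X + a.X\{d})) + a.(rec X. b.d.(d.c.X + a.X\{d}))\{d}))\{d} has moves stopped
Partition-refinement fixed point:
  B0 = {s0}
  B1 = {s1}
  B2 = {s2}
  B3 = {s4}
  B4 = {s3, t3}
  B5 = {s5, t5}
  B6 = {t0}
  B7 = {t1}
  B8 = {t2}
  B9 = {t4}
s0 ∈ B0, t0 ∈ B6 → different blocks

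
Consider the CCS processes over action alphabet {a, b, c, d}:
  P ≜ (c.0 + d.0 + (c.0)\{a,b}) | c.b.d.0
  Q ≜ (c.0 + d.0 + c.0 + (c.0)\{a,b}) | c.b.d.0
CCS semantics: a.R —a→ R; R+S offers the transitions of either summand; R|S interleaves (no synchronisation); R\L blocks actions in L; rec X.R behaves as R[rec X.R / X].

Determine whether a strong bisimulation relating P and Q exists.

P's transition system — 12 states:
  u0 = (c.0 + d.0 + (c.0)\{a,b}) | c.b.d.0 | =c=> u1, =c=> u2, =c=> u3, =d=> u2
  u1 = (c.0 + d.0 + (c.0)\{a,b}) | b.d.0 | =b=> u4, =c=> u5, =c=> u6, =d=> u5
  u2 = 0 | c.b.d.0 | =c=> u5
  u3 = 0\{a,b} | c.b.d.0 | =c=> u6
  u4 = (c.0 + d.0 + (c.0)\{a,b}) | d.0 | =c=> u7, =c=> u8, =d=> u7, =d=> u9
  u5 = 0 | b.d.0 | =b=> u7
  u6 = 0\{a,b} | b.d.0 | =b=> u8
  u7 = 0 | d.0 | =d=> u10
  u8 = 0\{a,b} | d.0 | =d=> u11
  u9 = (c.0 + d.0 + (c.0)\{a,b}) | 0 | =c=> u10, =c=> u11, =d=> u10
  u10 = 0 | 0 | ∅
  u11 = 0\{a,b} | 0 | ∅
Q's transition system — 12 states:
  v0 = (c.0 + d.0 + c.0 + (c.0)\{a,b}) | c.b.d.0 | =c=> v1, =c=> v2, =c=> v3, =d=> v2
  v1 = (c.0 + d.0 + c.0 + (c.0)\{a,b}) | b.d.0 | =b=> v4, =c=> v5, =c=> v6, =d=> v5
  v2 = 0 | c.b.d.0 | =c=> v5
  v3 = 0\{a,b} | c.b.d.0 | =c=> v6
  v4 = (c.0 + d.0 + c.0 + (c.0)\{a,b}) | d.0 | =c=> v7, =c=> v8, =d=> v7, =d=> v9
  v5 = 0 | b.d.0 | =b=> v7
  v6 = 0\{a,b} | b.d.0 | =b=> v8
  v7 = 0 | d.0 | =d=> v10
  v8 = 0\{a,b} | d.0 | =d=> v11
  v9 = (c.0 + d.0 + c.0 + (c.0)\{a,b}) | 0 | =c=> v10, =c=> v11, =d=> v10
  v10 = 0 | 0 | ∅
  v11 = 0\{a,b} | 0 | ∅
Bisimilarity quotient blocks:
  B0 = {u0, v0}
  B1 = {u1, v1}
  B2 = {u5, u6, v5, v6}
  B3 = {u7, u8, v7, v8}
  B4 = {u10, u11, v10, v11}
  B5 = {u4, v4}
  B6 = {u9, v9}
  B7 = {u2, u3, v2, v3}
u0 ∈ B0, v0 ∈ B0 → same block

P ~ Q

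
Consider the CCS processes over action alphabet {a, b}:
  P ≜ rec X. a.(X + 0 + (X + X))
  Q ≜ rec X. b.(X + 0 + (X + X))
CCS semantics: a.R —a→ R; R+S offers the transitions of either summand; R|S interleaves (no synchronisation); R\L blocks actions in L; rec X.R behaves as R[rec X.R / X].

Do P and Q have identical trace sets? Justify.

NO — witness ⟨a⟩

LTS(P): 2 reachable states
  p0 = rec X. a.(X + 0 + (X + X)) | =a=> p1
  p1 = (rec X. a.(X + 0 + (X + X))) + 0 + ((rec X. a.(X + 0 + (X + X))) + (rec X. a.(X + 0 + (X + X)))) | =a=> p1
LTS(Q): 2 reachable states
  q0 = rec X. b.(X + 0 + (X + X)) | =b=> q1
  q1 = (rec X. b.(X + 0 + (X + X))) + 0 + ((rec X. b.(X + 0 + (X + X))) + (rec X. b.(X + 0 + (X + X)))) | =b=> q1
Executing a from P (initial set {p0}):
  step 1 (a): {p1}
  P completes σ.
Executing a from Q (initial set {q0}):
  step 1 (a): no successor for Q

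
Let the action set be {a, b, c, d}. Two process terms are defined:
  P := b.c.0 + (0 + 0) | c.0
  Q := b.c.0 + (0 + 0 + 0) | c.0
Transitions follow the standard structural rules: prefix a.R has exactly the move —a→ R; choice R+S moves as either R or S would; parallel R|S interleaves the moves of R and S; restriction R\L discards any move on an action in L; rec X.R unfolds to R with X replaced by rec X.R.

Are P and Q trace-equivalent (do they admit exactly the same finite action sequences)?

traces(P) = traces(Q)

P's transition system — 4 states:
  s0 = b.c.0 + (0 + 0) | c.0 → —b→ s1, —c→ s2
  s1 = c.0 → —c→ s3
  s2 = (0 + 0) | 0 → deadlocked
  s3 = 0 → deadlocked
Q's transition system — 4 states:
  t0 = b.c.0 + (0 + 0 + 0) | c.0 → —b→ t1, —c→ t2
  t1 = c.0 → —c→ t3
  t2 = (0 + 0 + 0) | 0 → deadlocked
  t3 = 0 → deadlocked
Bisimilarity quotient blocks:
  B0 = {s0, t0}
  B1 = {s2, s3, t2, t3}
  B2 = {s1, t1}
s0 ∈ B0, t0 ∈ B0 → same block
Bisimilar ⇒ trace-equivalent.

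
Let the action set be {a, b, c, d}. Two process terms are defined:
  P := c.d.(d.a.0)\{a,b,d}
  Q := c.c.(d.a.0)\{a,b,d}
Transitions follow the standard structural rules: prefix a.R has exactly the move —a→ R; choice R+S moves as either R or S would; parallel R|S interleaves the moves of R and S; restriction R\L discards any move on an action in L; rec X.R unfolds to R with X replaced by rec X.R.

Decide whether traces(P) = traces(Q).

NO — witness ⟨cd⟩

Reachable graph of P (3 states):
  u0 = c.d.(d.a.0)\{a,b,d} :: -c-> u1
  u1 = d.(d.a.0)\{a,b,d} :: -d-> u2
  u2 = (d.a.0)\{a,b,d} :: ·
Reachable graph of Q (3 states):
  v0 = c.c.(d.a.0)\{a,b,d} :: -c-> v1
  v1 = c.(d.a.0)\{a,b,d} :: -c-> v2
  v2 = (d.a.0)\{a,b,d} :: ·
Run σ = ⟨cd⟩ on P: start {u0}
  [1] c ⇒ {u1}
  [2] d ⇒ {u2}
  P completes σ.
Run σ = ⟨cd⟩ on Q: start {v0}
  [1] c ⇒ {v1}
  [2] d ⇒ ∅ (Q stuck)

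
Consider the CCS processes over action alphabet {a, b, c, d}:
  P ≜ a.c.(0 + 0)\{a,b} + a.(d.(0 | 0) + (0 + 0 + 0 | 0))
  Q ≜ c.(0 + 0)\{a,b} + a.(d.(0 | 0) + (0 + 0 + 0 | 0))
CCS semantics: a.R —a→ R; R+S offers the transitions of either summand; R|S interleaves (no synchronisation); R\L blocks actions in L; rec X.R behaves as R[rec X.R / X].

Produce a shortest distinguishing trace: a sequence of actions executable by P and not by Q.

ac

Reachable graph of P (5 states):
  p0 = a.c.(0 + 0)\{a,b} + a.(d.(0 | 0) + (0 + 0 + 0 | 0)) → —a→ p1, —a→ p2
  p1 = c.(0 + 0)\{a,b} → —c→ p3
  p2 = d.(0 | 0) + (0 + 0 + 0 | 0) → —d→ p4
  p3 = (0 + 0)\{a,b} → ∅
  p4 = 0 | 0 → ∅
Reachable graph of Q (4 states):
  q0 = c.(0 + 0)\{a,b} + a.(d.(0 | 0) + (0 + 0 + 0 | 0)) → —a→ q1, —c→ q2
  q1 = d.(0 | 0) + (0 + 0 + 0 | 0) → —d→ q3
  q2 = (0 + 0)\{a,b} → ∅
  q3 = 0 | 0 → ∅
Trace ⟨ac⟩ through P, begin at {p0}:
  after a @ step 1: {p1, p2}
  after c @ step 2: {p3}
  — P admits the full trace.
Trace ⟨ac⟩ through Q, begin at {q0}:
  after a @ step 1: {q1}
  after c @ step 2: ∅ (Q stuck)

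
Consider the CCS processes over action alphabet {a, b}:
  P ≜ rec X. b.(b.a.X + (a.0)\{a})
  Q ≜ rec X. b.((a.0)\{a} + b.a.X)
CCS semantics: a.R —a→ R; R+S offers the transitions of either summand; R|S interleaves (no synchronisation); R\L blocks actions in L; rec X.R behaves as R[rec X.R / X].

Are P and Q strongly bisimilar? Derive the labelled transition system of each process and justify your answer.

bisimilar

LTS(P): 3 reachable states
  p0 = rec X. b.(b.a.X + (a.0)\{a}) ⊢ ··b··> p1
  p1 = b.a.(rec X. b.(b.a.X + (a.0)\{a})) + (a.0)\{a} ⊢ ··b··> p2
  p2 = a.(rec X. b.(b.a.X + (a.0)\{a})) ⊢ ··a··> p0
LTS(Q): 3 reachable states
  q0 = rec X. b.((a.0)\{a} + b.a.X) ⊢ ··b··> q1
  q1 = (a.0)\{a} + b.a.(rec X. b.((a.0)\{a} + b.a.X)) ⊢ ··b··> q2
  q2 = a.(rec X. b.((a.0)\{a} + b.a.X)) ⊢ ··a··> q0
Coarsest stable partition (strong bisimilarity classes):
  B0 = {p0, q0}
  B1 = {p1, q1}
  B2 = {p2, q2}
p0 ∈ B0, q0 ∈ B0 → same block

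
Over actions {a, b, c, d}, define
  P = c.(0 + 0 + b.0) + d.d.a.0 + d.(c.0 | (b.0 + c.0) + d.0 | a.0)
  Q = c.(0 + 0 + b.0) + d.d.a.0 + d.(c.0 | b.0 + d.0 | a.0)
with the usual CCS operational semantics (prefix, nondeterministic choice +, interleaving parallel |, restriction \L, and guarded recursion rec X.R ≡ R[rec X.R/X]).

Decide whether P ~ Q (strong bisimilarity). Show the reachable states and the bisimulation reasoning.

Reachable graph of P (11 states):
  m0 = c.(0 + 0 + b.0) + d.d.a.0 + d.(c.0 | (b.0 + c.0) + d.0 | a.0) | =c=> m1, =d=> m2, =d=> m3
  m1 = 0 + 0 + b.0 | =b=> m4
  m2 = c.0 | (b.0 + c.0) + d.0 | a.0 | =a=> m5, =b=> m6, =c=> m6, =c=> m7, =d=> m8
  m3 = d.a.0 | =d=> m9
  m4 = 0 | ∅
  m5 = d.0 | 0 | =d=> m10
  m6 = c.0 | 0 | =c=> m10
  m7 = 0 | (b.0 + c.0) | =b=> m10, =c=> m10
  m8 = 0 | a.0 | =a=> m10
  m9 = a.0 | =a=> m4
  m10 = 0 | 0 | ∅
Reachable graph of Q (11 states):
  n0 = c.(0 + 0 + b.0) + d.d.a.0 + d.(c.0 | b.0 + d.0 | a.0) | =c=> n1, =d=> n2, =d=> n3
  n1 = 0 + 0 + b.0 | =b=> n4
  n2 = c.0 | b.0 + d.0 | a.0 | =a=> n5, =b=> n6, =c=> n7, =d=> n8
  n3 = d.a.0 | =d=> n9
  n4 = 0 | ∅
  n5 = d.0 | 0 | =d=> n10
  n6 = c.0 | 0 | =c=> n10
  n7 = 0 | b.0 | =b=> n10
  n8 = 0 | a.0 | =a=> n10
  n9 = a.0 | =a=> n4
  n10 = 0 | 0 | ∅
Coarsest stable partition (strong bisimilarity classes):
  B0 = {m0}
  B1 = {m3, n3}
  B2 = {m8, m9, n8, n9}
  B3 = {m10, m4, n10, n4}
  B4 = {m1, n1, n7}
  B5 = {m2}
  B6 = {m6, n6}
  B7 = {m7}
  B8 = {m5, n5}
  B9 = {n0}
  B10 = {n2}
m0 ∈ B0, n0 ∈ B9 → different blocks

P ≁ Q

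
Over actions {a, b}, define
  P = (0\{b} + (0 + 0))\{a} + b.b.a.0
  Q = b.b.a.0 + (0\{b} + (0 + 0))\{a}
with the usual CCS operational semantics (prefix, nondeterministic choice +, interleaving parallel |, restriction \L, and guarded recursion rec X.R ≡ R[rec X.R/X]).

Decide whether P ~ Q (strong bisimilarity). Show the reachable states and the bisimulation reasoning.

P's transition system — 4 states:
  u0 = (0\{b} + (0 + 0))\{a} + b.b.a.0 → -b-> u1
  u1 = b.a.0 → -b-> u2
  u2 = a.0 → -a-> u3
  u3 = 0 → stopped
Q's transition system — 4 states:
  v0 = b.b.a.0 + (0\{b} + (0 + 0))\{a} → -b-> v1
  v1 = b.a.0 → -b-> v2
  v2 = a.0 → -a-> v3
  v3 = 0 → stopped
Bisimilarity quotient blocks:
  B0 = {u0, v0}
  B1 = {u1, v1}
  B2 = {u2, v2}
  B3 = {u3, v3}
u0 ∈ B0, v0 ∈ B0 → same block

bisimilar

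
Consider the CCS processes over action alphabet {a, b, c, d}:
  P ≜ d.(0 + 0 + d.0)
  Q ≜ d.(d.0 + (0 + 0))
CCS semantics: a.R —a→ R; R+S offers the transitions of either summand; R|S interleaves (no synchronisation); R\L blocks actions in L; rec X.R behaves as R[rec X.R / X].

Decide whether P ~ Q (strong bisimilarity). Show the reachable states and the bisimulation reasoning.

Reachable graph of P (3 states):
  p0 = d.(0 + 0 + d.0) | -d-> p1
  p1 = 0 + 0 + d.0 | -d-> p2
  p2 = 0 | stopped
Reachable graph of Q (3 states):
  q0 = d.(d.0 + (0 + 0)) | -d-> q1
  q1 = d.0 + (0 + 0) | -d-> q2
  q2 = 0 | stopped
Bisimilarity quotient blocks:
  B0 = {p0, q0}
  B1 = {p1, q1}
  B2 = {p2, q2}
p0 ∈ B0, q0 ∈ B0 → same block

P ~ Q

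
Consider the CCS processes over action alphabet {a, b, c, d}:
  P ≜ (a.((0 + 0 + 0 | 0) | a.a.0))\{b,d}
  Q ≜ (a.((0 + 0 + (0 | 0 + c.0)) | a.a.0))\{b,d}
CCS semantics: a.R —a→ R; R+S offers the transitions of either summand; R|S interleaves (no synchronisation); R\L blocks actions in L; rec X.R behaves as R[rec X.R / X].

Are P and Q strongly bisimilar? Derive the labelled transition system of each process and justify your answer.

P's transition system — 4 states:
  s0 = (a.((0 + 0 + 0 | 0) | a.a.0))\{b,d} → ··a··> s1
  s1 = ((0 + 0 + 0 | 0) | a.a.0)\{b,d} → ··a··> s2
  s2 = ((0 + 0 + 0 | 0) | a.0)\{b,d} → ··a··> s3
  s3 = ((0 + 0 + 0 | 0) | 0)\{b,d} → ·
Q's transition system — 7 states:
  t0 = (a.((0 + 0 + (0 | 0 + c.0)) | a.a.0))\{b,d} → ··a··> t1
  t1 = ((0 + 0 + (0 | 0 + c.0)) | a.a.0)\{b,d} → ··a··> t2, ··c··> t3
  t2 = ((0 + 0 + (0 | 0 + c.0)) | a.0)\{b,d} → ··a··> t4, ··c··> t5
  t3 = (0 | a.a.0)\{b,d} → ··a··> t5
  t4 = ((0 + 0 + (0 | 0 + c.0)) | 0)\{b,d} → ··c··> t6
  t5 = (0 | a.0)\{b,d} → ··a··> t6
  t6 = (0 | 0)\{b,d} → ·
Partition-refinement fixed point:
  B0 = {s0}
  B1 = {s1, t3}
  B2 = {s2, t5}
  B3 = {s3, t6}
  B4 = {t0}
  B5 = {t1}
  B6 = {t2}
  B7 = {t4}
s0 ∈ B0, t0 ∈ B4 → different blocks

not bisimilar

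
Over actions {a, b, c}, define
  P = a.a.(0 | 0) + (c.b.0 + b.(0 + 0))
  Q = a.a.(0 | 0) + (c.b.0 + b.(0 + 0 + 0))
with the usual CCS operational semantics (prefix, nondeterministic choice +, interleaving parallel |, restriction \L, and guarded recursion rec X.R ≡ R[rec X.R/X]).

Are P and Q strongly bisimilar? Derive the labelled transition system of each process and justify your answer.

P's transition system — 6 states:
  s0 = a.a.(0 | 0) + (c.b.0 + b.(0 + 0)) has moves -a-> s1, -b-> s2, -c-> s3
  s1 = a.(0 | 0) has moves -a-> s4
  s2 = 0 + 0 has moves (no moves)
  s3 = b.0 has moves -b-> s5
  s4 = 0 | 0 has moves (no moves)
  s5 = 0 has moves (no moves)
Q's transition system — 6 states:
  t0 = a.a.(0 | 0) + (c.b.0 + b.(0 + 0 + 0)) has moves -a-> t1, -b-> t2, -c-> t3
  t1 = a.(0 | 0) has moves -a-> t4
  t2 = 0 + 0 + 0 has moves (no moves)
  t3 = b.0 has moves -b-> t5
  t4 = 0 | 0 has moves (no moves)
  t5 = 0 has moves (no moves)
Bisimilarity quotient blocks:
  B0 = {s0, t0}
  B1 = {s1, t1}
  B2 = {s2, s4, s5, t2, t4, t5}
  B3 = {s3, t3}
s0 ∈ B0, t0 ∈ B0 → same block

P ~ Q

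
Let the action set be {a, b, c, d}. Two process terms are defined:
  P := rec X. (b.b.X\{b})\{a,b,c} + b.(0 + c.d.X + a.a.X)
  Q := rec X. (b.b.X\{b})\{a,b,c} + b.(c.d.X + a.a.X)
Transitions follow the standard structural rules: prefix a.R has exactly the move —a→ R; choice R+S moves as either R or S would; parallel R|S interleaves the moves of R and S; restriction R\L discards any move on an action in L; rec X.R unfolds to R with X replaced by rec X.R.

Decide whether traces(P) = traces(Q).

YES

Reachable graph of P (4 states):
  p0 = rec X. (b.b.X\{b})\{a,b,c} + b.(0 + c.d.X + a.a.X) ⊢ ··b··> p1
  p1 = 0 + c.d.(rec X. (b.b.X\{b})\{a,b,c} + b.(0 + c.d.X + a.a.X)) + a.a.(rec X. (b.b.X\{b})\{a,b,c} + b.(0 + c.d.X + a.a.X)) ⊢ ··a··> p2, ··c··> p3
  p2 = a.(rec X. (b.b.X\{b})\{a,b,c} + b.(0 + c.d.X + a.a.X)) ⊢ ··a··> p0
  p3 = d.(rec X. (b.b.X\{b})\{a,b,c} + b.(0 + c.d.X + a.a.X)) ⊢ ··d··> p0
Reachable graph of Q (4 states):
  q0 = rec X. (b.b.X\{b})\{a,b,c} + b.(c.d.X + a.a.X) ⊢ ··b··> q1
  q1 = c.d.(rec X. (b.b.X\{b})\{a,b,c} + b.(c.d.X + a.a.X)) + a.a.(rec X. (b.b.X\{b})\{a,b,c} + b.(c.d.X + a.a.X)) ⊢ ··a··> q2, ··c··> q3
  q2 = a.(rec X. (b.b.X\{b})\{a,b,c} + b.(c.d.X + a.a.X)) ⊢ ··a··> q0
  q3 = d.(rec X. (b.b.X\{b})\{a,b,c} + b.(c.d.X + a.a.X)) ⊢ ··d··> q0
Partition-refinement fixed point:
  B0 = {p0, q0}
  B1 = {p1, q1}
  B2 = {p3, q3}
  B3 = {p2, q2}
p0 ∈ B0, q0 ∈ B0 → same block
Bisimilar ⇒ trace-equivalent.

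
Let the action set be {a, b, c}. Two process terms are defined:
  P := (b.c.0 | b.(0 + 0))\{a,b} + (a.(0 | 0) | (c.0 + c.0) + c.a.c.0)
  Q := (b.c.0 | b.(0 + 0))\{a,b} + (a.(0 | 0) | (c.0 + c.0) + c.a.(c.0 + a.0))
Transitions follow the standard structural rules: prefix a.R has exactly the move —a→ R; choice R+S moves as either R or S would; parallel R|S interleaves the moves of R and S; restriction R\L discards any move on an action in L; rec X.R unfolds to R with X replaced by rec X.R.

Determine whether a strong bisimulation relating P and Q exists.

NO

LTS(P): 7 reachable states
  u0 = (b.c.0 | b.(0 + 0))\{a,b} + (a.(0 | 0) | (c.0 + c.0) + c.a.c.0) → =a=> u1, =c=> u2, =c=> u3
  u1 = 0 | 0 | (c.0 + c.0) → =c=> u4
  u2 = a.(0 | 0) | 0 → =a=> u4
  u3 = a.c.0 → =a=> u5
  u4 = 0 | 0 | 0 → (no moves)
  u5 = c.0 → =c=> u6
  u6 = 0 → (no moves)
LTS(Q): 7 reachable states
  v0 = (b.c.0 | b.(0 + 0))\{a,b} + (a.(0 | 0) | (c.0 + c.0) + c.a.(c.0 + a.0)) → =a=> v1, =c=> v2, =c=> v3
  v1 = 0 | 0 | (c.0 + c.0) → =c=> v4
  v2 = a.(0 | 0) | 0 → =a=> v4
  v3 = a.(c.0 + a.0) → =a=> v5
  v4 = 0 | 0 | 0 → (no moves)
  v5 = c.0 + a.0 → =a=> v6, =c=> v6
  v6 = 0 → (no moves)
Coarsest stable partition (strong bisimilarity classes):
  B0 = {u0}
  B1 = {u2, v2}
  B2 = {u4, u6, v4, v6}
  B3 = {u3}
  B4 = {u1, u5, v1}
  B5 = {v0}
  B6 = {v3}
  B7 = {v5}
u0 ∈ B0, v0 ∈ B5 → different blocks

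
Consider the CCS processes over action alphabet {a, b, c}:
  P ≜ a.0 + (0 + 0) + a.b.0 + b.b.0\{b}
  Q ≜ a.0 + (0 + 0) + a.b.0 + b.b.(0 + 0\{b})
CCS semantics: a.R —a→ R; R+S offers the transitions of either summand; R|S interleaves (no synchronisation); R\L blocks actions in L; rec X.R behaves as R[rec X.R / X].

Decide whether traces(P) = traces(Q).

YES

P's transition system — 5 states:
  u0 = a.0 + (0 + 0) + a.b.0 + b.b.0\{b} :: —a→ u1, —a→ u2, —b→ u3
  u1 = 0 :: deadlocked
  u2 = b.0 :: —b→ u1
  u3 = b.0\{b} :: —b→ u4
  u4 = 0\{b} :: deadlocked
Q's transition system — 5 states:
  v0 = a.0 + (0 + 0) + a.b.0 + b.b.(0 + 0\{b}) :: —a→ v1, —a→ v2, —b→ v3
  v1 = 0 :: deadlocked
  v2 = b.0 :: —b→ v1
  v3 = b.(0 + 0\{b}) :: —b→ v4
  v4 = 0 + 0\{b} :: deadlocked
Partition-refinement fixed point:
  B0 = {u0, v0}
  B1 = {u1, u4, v1, v4}
  B2 = {u2, u3, v2, v3}
u0 ∈ B0, v0 ∈ B0 → same block
Bisimilar ⇒ trace-equivalent.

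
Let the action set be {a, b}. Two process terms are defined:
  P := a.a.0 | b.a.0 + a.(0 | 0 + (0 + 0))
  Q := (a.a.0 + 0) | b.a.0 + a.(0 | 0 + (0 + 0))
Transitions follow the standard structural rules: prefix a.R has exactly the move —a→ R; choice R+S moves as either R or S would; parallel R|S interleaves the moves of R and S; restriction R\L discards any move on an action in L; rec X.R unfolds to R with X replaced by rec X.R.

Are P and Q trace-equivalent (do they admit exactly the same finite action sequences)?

trace-equivalent

Reachable graph of P (10 states):
  p0 = a.a.0 | b.a.0 + a.(0 | 0 + (0 + 0)) ⊢ —a→ p1, —a→ p2, —b→ p3
  p1 = 0 | 0 + (0 + 0) ⊢ stopped
  p2 = a.0 | b.a.0 ⊢ —a→ p4, —b→ p5
  p3 = a.a.0 | a.0 ⊢ —a→ p5, —a→ p6
  p4 = 0 | b.a.0 ⊢ —b→ p7
  p5 = a.0 | a.0 ⊢ —a→ p7, —a→ p8
  p6 = a.a.0 | 0 ⊢ —a→ p8
  p7 = 0 | a.0 ⊢ —a→ p9
  p8 = a.0 | 0 ⊢ —a→ p9
  p9 = 0 | 0 ⊢ stopped
Reachable graph of Q (10 states):
  q0 = (a.a.0 + 0) | b.a.0 + a.(0 | 0 + (0 + 0)) ⊢ —a→ q1, —a→ q2, —b→ q3
  q1 = 0 | 0 + (0 + 0) ⊢ stopped
  q2 = a.0 | b.a.0 ⊢ —a→ q4, —b→ q5
  q3 = (a.a.0 + 0) | a.0 ⊢ —a→ q5, —a→ q6
  q4 = 0 | b.a.0 ⊢ —b→ q7
  q5 = a.0 | a.0 ⊢ —a→ q7, —a→ q8
  q6 = (a.a.0 + 0) | 0 ⊢ —a→ q8
  q7 = 0 | a.0 ⊢ —a→ q9
  q8 = a.0 | 0 ⊢ —a→ q9
  q9 = 0 | 0 ⊢ stopped
Coarsest stable partition (strong bisimilarity classes):
  B0 = {p0, q0}
  B1 = {p1, p9, q1, q9}
  B2 = {p3, q3}
  B3 = {p5, p6, q5, q6}
  B4 = {p7, p8, q7, q8}
  B5 = {p2, q2}
  B6 = {p4, q4}
p0 ∈ B0, q0 ∈ B0 → same block
Bisimilar ⇒ trace-equivalent.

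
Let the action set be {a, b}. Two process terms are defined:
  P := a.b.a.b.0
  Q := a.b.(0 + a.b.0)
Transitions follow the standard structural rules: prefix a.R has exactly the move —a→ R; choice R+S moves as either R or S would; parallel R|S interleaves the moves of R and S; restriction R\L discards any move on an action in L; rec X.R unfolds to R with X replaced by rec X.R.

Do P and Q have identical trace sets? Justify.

YES

P's transition system — 5 states:
  p0 = a.b.a.b.0 | —a→ p1
  p1 = b.a.b.0 | —b→ p2
  p2 = a.b.0 | —a→ p3
  p3 = b.0 | —b→ p4
  p4 = 0 | ·
Q's transition system — 5 states:
  q0 = a.b.(0 + a.b.0) | —a→ q1
  q1 = b.(0 + a.b.0) | —b→ q2
  q2 = 0 + a.b.0 | —a→ q3
  q3 = b.0 | —b→ q4
  q4 = 0 | ·
Bisimilarity quotient blocks:
  B0 = {p0, q0}
  B1 = {p1, q1}
  B2 = {p2, q2}
  B3 = {p3, q3}
  B4 = {p4, q4}
p0 ∈ B0, q0 ∈ B0 → same block
Bisimilar ⇒ trace-equivalent.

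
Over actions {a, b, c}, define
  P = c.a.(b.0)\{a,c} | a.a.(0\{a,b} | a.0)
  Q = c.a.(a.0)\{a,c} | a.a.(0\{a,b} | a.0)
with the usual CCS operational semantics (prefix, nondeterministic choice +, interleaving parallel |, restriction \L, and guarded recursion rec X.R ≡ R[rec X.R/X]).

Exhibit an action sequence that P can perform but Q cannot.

Reachable graph of P (16 states):
  p0 = c.a.(b.0)\{a,c} | a.a.(0\{a,b} | a.0) | —a→ p1, —c→ p2
  p1 = c.a.(b.0)\{a,c} | a.(0\{a,b} | a.0) | —a→ p3, —c→ p4
  p2 = a.(b.0)\{a,c} | a.a.(0\{a,b} | a.0) | —a→ p4, —a→ p5
  p3 = c.a.(b.0)\{a,c} | (0\{a,b} | a.0) | —a→ p6, —c→ p7
  p4 = a.(b.0)\{a,c} | a.(0\{a,b} | a.0) | —a→ p7, —a→ p8
  p5 = (b.0)\{a,c} | a.a.(0\{a,b} | a.0) | —a→ p8, —b→ p9
  p6 = c.a.(b.0)\{a,c} | (0\{a,b} | 0) | —c→ p10
  p7 = a.(b.0)\{a,c} | (0\{a,b} | a.0) | —a→ p10, —a→ p11
  p8 = (b.0)\{a,c} | a.(0\{a,b} | a.0) | —a→ p11, —b→ p12
  p9 = 0\{a,c} | a.a.(0\{a,b} | a.0) | —a→ p12
  p10 = a.(b.0)\{a,c} | (0\{a,b} | 0) | —a→ p13
  p11 = (b.0)\{a,c} | (0\{a,b} | a.0) | —a→ p13, —b→ p14
  p12 = 0\{a,c} | a.(0\{a,b} | a.0) | —a→ p14
  p13 = (b.0)\{a,c} | (0\{a,b} | 0) | —b→ p15
  p14 = 0\{a,c} | (0\{a,b} | a.0) | —a→ p15
  p15 = 0\{a,c} | (0\{a,b} | 0) | stopped
Reachable graph of Q (12 states):
  q0 = c.a.(a.0)\{a,c} | a.a.(0\{a,b} | a.0) | —a→ q1, —c→ q2
  q1 = c.a.(a.0)\{a,c} | a.(0\{a,b} | a.0) | —a→ q3, —c→ q4
  q2 = a.(a.0)\{a,c} | a.a.(0\{a,b} | a.0) | —a→ q4, —a→ q5
  q3 = c.a.(a.0)\{a,c} | (0\{a,b} | a.0) | —a→ q6, —c→ q7
  q4 = a.(a.0)\{a,c} | a.(0\{a,b} | a.0) | —a→ q7, —a→ q8
  q5 = (a.0)\{a,c} | a.a.(0\{a,b} | a.0) | —a→ q8
  q6 = c.a.(a.0)\{a,c} | (0\{a,b} | 0) | —c→ q9
  q7 = a.(a.0)\{a,c} | (0\{a,b} | a.0) | —a→ q10, —a→ q9
  q8 = (a.0)\{a,c} | a.(0\{a,b} | a.0) | —a→ q10
  q9 = a.(a.0)\{a,c} | (0\{a,b} | 0) | —a→ q11
  q10 = (a.0)\{a,c} | (0\{a,b} | a.0) | —a→ q11
  q11 = (a.0)\{a,c} | (0\{a,b} | 0) | stopped
Executing cab from P (initial set {p0}):
  [1] c ⇒ {p2}
  [2] a ⇒ {p4, p5}
  [3] b ⇒ {p9}
  — P admits the full trace.
Executing cab from Q (initial set {q0}):
  [1] c ⇒ {q2}
  [2] a ⇒ {q4, q5}
  [3] b ⇒ ∅  — Q cannot continue

cab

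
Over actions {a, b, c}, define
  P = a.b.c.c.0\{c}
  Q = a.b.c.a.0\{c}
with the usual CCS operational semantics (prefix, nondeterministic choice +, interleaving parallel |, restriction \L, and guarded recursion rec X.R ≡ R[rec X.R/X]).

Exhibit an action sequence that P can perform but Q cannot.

P's transition system — 5 states:
  p0 = a.b.c.c.0\{c} ⊢ —a→ p1
  p1 = b.c.c.0\{c} ⊢ —b→ p2
  p2 = c.c.0\{c} ⊢ —c→ p3
  p3 = c.0\{c} ⊢ —c→ p4
  p4 = 0\{c} ⊢ ∅
Q's transition system — 5 states:
  q0 = a.b.c.a.0\{c} ⊢ —a→ q1
  q1 = b.c.a.0\{c} ⊢ —b→ q2
  q2 = c.a.0\{c} ⊢ —c→ q3
  q3 = a.0\{c} ⊢ —a→ q4
  q4 = 0\{c} ⊢ ∅
Run σ = ⟨abcc⟩ on P: start {p0}
  [1] a ⇒ {p1}
  [2] b ⇒ {p2}
  [3] c ⇒ {p3}
  [4] c ⇒ {p4}
  ✓ P
Run σ = ⟨abcc⟩ on Q: start {q0}
  [1] a ⇒ {q1}
  [2] b ⇒ {q2}
  [3] c ⇒ {q3}
  [4] c ⇒ ∅  — Q cannot continue

abcc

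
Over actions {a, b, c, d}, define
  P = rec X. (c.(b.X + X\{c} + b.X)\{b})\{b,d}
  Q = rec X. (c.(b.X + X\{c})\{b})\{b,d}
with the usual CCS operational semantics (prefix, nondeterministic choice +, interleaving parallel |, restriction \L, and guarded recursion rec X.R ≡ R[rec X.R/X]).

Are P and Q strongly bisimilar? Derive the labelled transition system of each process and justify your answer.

bisimilar

P's transition system — 2 states:
  p0 = rec X. (c.(b.X + X\{c} + b.X)\{b})\{b,d} | =c=> p1
  p1 = (b.(rec X. (c.(b.X + X\{c} + b.X)\{b})\{b,d}) + (rec X. (c.(b.X + X\{c} + b.X)\{b})\{b,d})\{c} + b.(rec X. (c.(b.X + X\{c} + b.X)\{b})\{b,d}))\{b}\{b,d} | deadlocked
Q's transition system — 2 states:
  q0 = rec X. (c.(b.X + X\{c})\{b})\{b,d} | =c=> q1
  q1 = (b.(rec X. (c.(b.X + X\{c})\{b})\{b,d}) + (rec X. (c.(b.X + X\{c})\{b})\{b,d})\{c})\{b}\{b,d} | deadlocked
Partition-refinement fixed point:
  B0 = {p0, q0}
  B1 = {p1, q1}
p0 ∈ B0, q0 ∈ B0 → same block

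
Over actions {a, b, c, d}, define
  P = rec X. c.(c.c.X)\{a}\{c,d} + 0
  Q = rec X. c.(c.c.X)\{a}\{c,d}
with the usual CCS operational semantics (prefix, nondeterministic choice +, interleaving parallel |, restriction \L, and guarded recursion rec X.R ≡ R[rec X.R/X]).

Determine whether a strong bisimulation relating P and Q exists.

bisimilar

Reachable graph of P (2 states):
  m0 = rec X. c.(c.c.X)\{a}\{c,d} + 0 ⊢ --c--▸ m1
  m1 = (c.c.(rec X. c.(c.c.X)\{a}\{c,d} + 0))\{a}\{c,d} ⊢ deadlocked
Reachable graph of Q (2 states):
  n0 = rec X. c.(c.c.X)\{a}\{c,d} ⊢ --c--▸ n1
  n1 = (c.c.(rec X. c.(c.c.X)\{a}\{c,d}))\{a}\{c,d} ⊢ deadlocked
Coarsest stable partition (strong bisimilarity classes):
  B0 = {m0, n0}
  B1 = {m1, n1}
m0 ∈ B0, n0 ∈ B0 → same block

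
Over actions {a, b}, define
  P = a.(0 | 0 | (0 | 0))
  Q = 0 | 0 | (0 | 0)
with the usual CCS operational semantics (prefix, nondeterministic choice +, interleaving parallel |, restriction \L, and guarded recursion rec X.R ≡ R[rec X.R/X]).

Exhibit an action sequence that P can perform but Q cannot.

a

LTS(P): 2 reachable states
  p0 = a.(0 | 0 | (0 | 0)) :: -a-> p1
  p1 = 0 | 0 | (0 | 0) :: ∅
LTS(Q): 1 reachable states
  q0 = 0 | 0 | (0 | 0) :: ∅
Trace ⟨a⟩ through P, begin at {p0}:
  after a @ step 1: {p1}
  ✓ P
Trace ⟨a⟩ through Q, begin at {q0}:
  after a @ step 1: ∅ (Q stuck)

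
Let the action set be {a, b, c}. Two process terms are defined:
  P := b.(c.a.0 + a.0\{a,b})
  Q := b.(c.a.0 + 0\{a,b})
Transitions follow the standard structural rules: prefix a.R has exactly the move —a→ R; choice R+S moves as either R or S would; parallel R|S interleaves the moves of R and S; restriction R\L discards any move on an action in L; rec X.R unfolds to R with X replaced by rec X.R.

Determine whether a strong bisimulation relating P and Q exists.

not bisimilar

Reachable graph of P (5 states):
  s0 = b.(c.a.0 + a.0\{a,b}) :: ··b··> s1
  s1 = c.a.0 + a.0\{a,b} :: ··a··> s2, ··c··> s3
  s2 = 0\{a,b} :: (no moves)
  s3 = a.0 :: ··a··> s4
  s4 = 0 :: (no moves)
Reachable graph of Q (4 states):
  t0 = b.(c.a.0 + 0\{a,b}) :: ··b··> t1
  t1 = c.a.0 + 0\{a,b} :: ··c··> t2
  t2 = a.0 :: ··a··> t3
  t3 = 0 :: (no moves)
Partition-refinement fixed point:
  B0 = {s0}
  B1 = {s1}
  B2 = {s2, s4, t3}
  B3 = {s3, t2}
  B4 = {t0}
  B5 = {t1}
s0 ∈ B0, t0 ∈ B4 → different blocks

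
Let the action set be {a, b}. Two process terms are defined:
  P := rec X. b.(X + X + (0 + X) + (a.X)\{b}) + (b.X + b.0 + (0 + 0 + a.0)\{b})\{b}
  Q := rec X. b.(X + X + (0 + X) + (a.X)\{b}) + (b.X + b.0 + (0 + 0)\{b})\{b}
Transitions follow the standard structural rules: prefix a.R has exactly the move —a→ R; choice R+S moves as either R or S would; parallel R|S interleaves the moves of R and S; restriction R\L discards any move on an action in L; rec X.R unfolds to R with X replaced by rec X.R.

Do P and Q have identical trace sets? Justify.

traces(P) ≠ traces(Q) — witness ⟨a⟩

Reachable graph of P (5 states):
  p0 = rec X. b.(X + X + (0 + X) + (a.X)\{b}) + (b.X + b.0 + (0 + 0 + a.0)\{b})\{b} | -a-> p1, -b-> p2
  p1 = 0\{b}\{b} | stopped
  p2 = (rec X. b.(X + X + (0 + X) + (a.X)\{b}) + (b.X + b.0 + (0 + 0 + a.0)\{b})\{b}) + (rec X. b.(X + X + (0 + X) + (a.X)\{b}) + (b.X + b.0 + (0 + 0 + a.0)\{b})\{b}) + (0 + (rec X. b.(X + X + (0 + X) + (a.X)\{b}) + (b.X + b.0 + (0 + 0 + a.0)\{b})\{b})) + (a.(rec X. b.(X + X + (0 + X) + (a.X)\{b}) + (b.X + b.0 + (0 + 0 + a.0)\{b})\{b}))\{b} | -a-> p1, -a-> p3, -b-> p2
  p3 = (rec X. b.(X + X + (0 + X) + (a.X)\{b}) + (b.X + b.0 + (0 + 0 + a.0)\{b})\{b})\{b} | -a-> p4
  p4 = 0\{b}\{b}\{b} | stopped
Reachable graph of Q (3 states):
  q0 = rec X. b.(X + X + (0 + X) + (a.X)\{b}) + (b.X + b.0 + (0 + 0)\{b})\{b} | -b-> q1
  q1 = (rec X. b.(X + X + (0 + X) + (a.X)\{b}) + (b.X + b.0 + (0 + 0)\{b})\{b}) + (rec X. b.(X + X + (0 + X) + (a.X)\{b}) + (b.X + b.0 + (0 + 0)\{b})\{b}) + (0 + (rec X. b.(X + X + (0 + X) + (a.X)\{b}) + (b.X + b.0 + (0 + 0)\{b})\{b})) + (a.(rec X. b.(X + X + (0 + X) + (a.X)\{b}) + (b.X + b.0 + (0 + 0)\{b})\{b}))\{b} | -a-> q2, -b-> q1
  q2 = (rec X. b.(X + X + (0 + X) + (a.X)\{b}) + (b.X + b.0 + (0 + 0)\{b})\{b})\{b} | stopped
Run σ = ⟨a⟩ on P: start {p0}
  [1] a ⇒ {p1}
  ✓ P
Run σ = ⟨a⟩ on Q: start {q0}
  [1] a ⇒ no successor for Q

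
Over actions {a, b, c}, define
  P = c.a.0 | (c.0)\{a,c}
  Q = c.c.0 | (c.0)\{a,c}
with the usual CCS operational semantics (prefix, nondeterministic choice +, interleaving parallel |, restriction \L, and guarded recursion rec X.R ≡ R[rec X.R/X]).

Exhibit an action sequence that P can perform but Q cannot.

ca

P's transition system — 3 states:
  s0 = c.a.0 | (c.0)\{a,c} → --c--▸ s1
  s1 = a.0 | (c.0)\{a,c} → --a--▸ s2
  s2 = 0 | (c.0)\{a,c} → stopped
Q's transition system — 3 states:
  t0 = c.c.0 | (c.0)\{a,c} → --c--▸ t1
  t1 = c.0 | (c.0)\{a,c} → --c--▸ t2
  t2 = 0 | (c.0)\{a,c} → stopped
Trace ⟨ca⟩ through P, begin at {s0}:
  [1] c ⇒ {s1}
  [2] a ⇒ {s2}
  ✓ P
Trace ⟨ca⟩ through Q, begin at {t0}:
  [1] c ⇒ {t1}
  [2] a ⇒ ∅  — Q cannot continue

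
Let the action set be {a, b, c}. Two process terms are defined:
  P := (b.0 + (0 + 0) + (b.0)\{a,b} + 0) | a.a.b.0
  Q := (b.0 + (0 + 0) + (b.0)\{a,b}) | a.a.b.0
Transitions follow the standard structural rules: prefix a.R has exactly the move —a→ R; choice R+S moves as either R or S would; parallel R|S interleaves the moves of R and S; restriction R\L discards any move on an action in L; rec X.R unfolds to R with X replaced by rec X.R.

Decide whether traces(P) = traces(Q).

YES

P's transition system — 8 states:
  m0 = (b.0 + (0 + 0) + (b.0)\{a,b} + 0) | a.a.b.0 | -a-> m1, -b-> m2
  m1 = (b.0 + (0 + 0) + (b.0)\{a,b} + 0) | a.b.0 | -a-> m3, -b-> m4
  m2 = 0 | a.a.b.0 | -a-> m4
  m3 = (b.0 + (0 + 0) + (b.0)\{a,b} + 0) | b.0 | -b-> m5, -b-> m6
  m4 = 0 | a.b.0 | -a-> m6
  m5 = (b.0 + (0 + 0) + (b.0)\{a,b} + 0) | 0 | -b-> m7
  m6 = 0 | b.0 | -b-> m7
  m7 = 0 | 0 | stopped
Q's transition system — 8 states:
  n0 = (b.0 + (0 + 0) + (b.0)\{a,b}) | a.a.b.0 | -a-> n1, -b-> n2
  n1 = (b.0 + (0 + 0) + (b.0)\{a,b}) | a.b.0 | -a-> n3, -b-> n4
  n2 = 0 | a.a.b.0 | -a-> n4
  n3 = (b.0 + (0 + 0) + (b.0)\{a,b}) | b.0 | -b-> n5, -b-> n6
  n4 = 0 | a.b.0 | -a-> n6
  n5 = (b.0 + (0 + 0) + (b.0)\{a,b}) | 0 | -b-> n7
  n6 = 0 | b.0 | -b-> n7
  n7 = 0 | 0 | stopped
Partition-refinement fixed point:
  B0 = {m0, n0}
  B1 = {m1, n1}
  B2 = {m4, n4}
  B3 = {m5, m6, n5, n6}
  B4 = {m7, n7}
  B5 = {m3, n3}
  B6 = {m2, n2}
m0 ∈ B0, n0 ∈ B0 → same block
Bisimilar ⇒ trace-equivalent.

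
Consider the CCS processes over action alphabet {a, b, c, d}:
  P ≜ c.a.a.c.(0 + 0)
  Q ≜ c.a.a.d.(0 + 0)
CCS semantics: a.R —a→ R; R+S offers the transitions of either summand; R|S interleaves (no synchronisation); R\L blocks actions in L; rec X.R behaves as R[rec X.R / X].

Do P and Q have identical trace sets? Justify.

Reachable graph of P (5 states):
  p0 = c.a.a.c.(0 + 0) ⊢ —c→ p1
  p1 = a.a.c.(0 + 0) ⊢ —a→ p2
  p2 = a.c.(0 + 0) ⊢ —a→ p3
  p3 = c.(0 + 0) ⊢ —c→ p4
  p4 = 0 + 0 ⊢ stopped
Reachable graph of Q (5 states):
  q0 = c.a.a.d.(0 + 0) ⊢ —c→ q1
  q1 = a.a.d.(0 + 0) ⊢ —a→ q2
  q2 = a.d.(0 + 0) ⊢ —a→ q3
  q3 = d.(0 + 0) ⊢ —d→ q4
  q4 = 0 + 0 ⊢ stopped
Executing caac from P (initial set {p0}):
  [1] c ⇒ {p1}
  [2] a ⇒ {p2}
  [3] a ⇒ {p3}
  [4] c ⇒ {p4}
  P completes σ.
Executing caac from Q (initial set {q0}):
  [1] c ⇒ {q1}
  [2] a ⇒ {q2}
  [3] a ⇒ {q3}
  [4] c ⇒ ∅  — Q cannot continue

traces(P) ≠ traces(Q) — witness ⟨caac⟩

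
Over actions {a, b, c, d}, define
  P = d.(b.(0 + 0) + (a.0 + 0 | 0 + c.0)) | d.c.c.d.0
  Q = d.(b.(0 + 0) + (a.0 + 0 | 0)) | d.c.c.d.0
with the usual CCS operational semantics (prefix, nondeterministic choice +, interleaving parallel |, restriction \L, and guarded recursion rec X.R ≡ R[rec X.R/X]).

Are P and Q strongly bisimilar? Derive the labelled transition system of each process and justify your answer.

P ≁ Q

LTS(P): 20 reachable states
  u0 = d.(b.(0 + 0) + (a.0 + 0 | 0 + c.0)) | d.c.c.d.0 ⊢ =d=> u1, =d=> u2
  u1 = (b.(0 + 0) + (a.0 + 0 | 0 + c.0)) | d.c.c.d.0 ⊢ =a=> u3, =b=> u4, =c=> u3, =d=> u5
  u2 = d.(b.(0 + 0) + (a.0 + 0 | 0 + c.0)) | c.c.d.0 ⊢ =c=> u6, =d=> u5
  u3 = 0 | d.c.c.d.0 ⊢ =d=> u7
  u4 = (0 + 0) | d.c.c.d.0 ⊢ =d=> u8
  u5 = (b.(0 + 0) + (a.0 + 0 | 0 + c.0)) | c.c.d.0 ⊢ =a=> u7, =b=> u8, =c=> u7, =c=> u9
  u6 = d.(b.(0 + 0) + (a.0 + 0 | 0 + c.0)) | c.d.0 ⊢ =c=> u10, =d=> u9
  u7 = 0 | c.c.d.0 ⊢ =c=> u11
  u8 = (0 + 0) | c.c.d.0 ⊢ =c=> u12
  u9 = (b.(0 + 0) + (a.0 + 0 | 0 + c.0)) | c.d.0 ⊢ =a=> u11, =b=> u12, =c=> u11, =c=> u13
  u10 = d.(b.(0 + 0) + (a.0 + 0 | 0 + c.0)) | d.0 ⊢ =d=> u13, =d=> u14
  u11 = 0 | c.d.0 ⊢ =c=> u15
  u12 = (0 + 0) | c.d.0 ⊢ =c=> u16
  u13 = (b.(0 + 0) + (a.0 + 0 | 0 + c.0)) | d.0 ⊢ =a=> u15, =b=> u16, =c=> u15, =d=> u17
  u14 = d.(b.(0 + 0) + (a.0 + 0 | 0 + c.0)) | 0 ⊢ =d=> u17
  u15 = 0 | d.0 ⊢ =d=> u18
  u16 = (0 + 0) | d.0 ⊢ =d=> u19
  u17 = (b.(0 + 0) + (a.0 + 0 | 0 + c.0)) | 0 ⊢ =a=> u18, =b=> u19, =c=> u18
  u18 = 0 | 0 ⊢ stopped
  u19 = (0 + 0) | 0 ⊢ stopped
LTS(Q): 20 reachable states
  v0 = d.(b.(0 + 0) + (a.0 + 0 | 0)) | d.c.c.d.0 ⊢ =d=> v1, =d=> v2
  v1 = (b.(0 + 0) + (a.0 + 0 | 0)) | d.c.c.d.0 ⊢ =a=> v3, =b=> v4, =d=> v5
  v2 = d.(b.(0 + 0) + (a.0 + 0 | 0)) | c.c.d.0 ⊢ =c=> v6, =d=> v5
  v3 = 0 | d.c.c.d.0 ⊢ =d=> v7
  v4 = (0 + 0) | d.c.c.d.0 ⊢ =d=> v8
  v5 = (b.(0 + 0) + (a.0 + 0 | 0)) | c.c.d.0 ⊢ =a=> v7, =b=> v8, =c=> v9
  v6 = d.(b.(0 + 0) + (a.0 + 0 | 0)) | c.d.0 ⊢ =c=> v10, =d=> v9
  v7 = 0 | c.c.d.0 ⊢ =c=> v11
  v8 = (0 + 0) | c.c.d.0 ⊢ =c=> v12
  v9 = (b.(0 + 0) + (a.0 + 0 | 0)) | c.d.0 ⊢ =a=> v11, =b=> v12, =c=> v13
  v10 = d.(b.(0 + 0) + (a.0 + 0 | 0)) | d.0 ⊢ =d=> v13, =d=> v14
  v11 = 0 | c.d.0 ⊢ =c=> v15
  v12 = (0 + 0) | c.d.0 ⊢ =c=> v16
  v13 = (b.(0 + 0) + (a.0 + 0 | 0)) | d.0 ⊢ =a=> v15, =b=> v16, =d=> v17
  v14 = d.(b.(0 + 0) + (a.0 + 0 | 0)) | 0 ⊢ =d=> v17
  v15 = 0 | d.0 ⊢ =d=> v18
  v16 = (0 + 0) | d.0 ⊢ =d=> v19
  v17 = (b.(0 + 0) + (a.0 + 0 | 0)) | 0 ⊢ =a=> v18, =b=> v19
  v18 = 0 | 0 ⊢ stopped
  v19 = (0 + 0) | 0 ⊢ stopped
Coarsest stable partition (strong bisimilarity classes):
  B0 = {u0}
  B1 = {u2}
  B2 = {u6}
  B3 = {u10}
  B4 = {u14}
  B5 = {u17}
  B6 = {u18, u19, v18, v19}
  B7 = {u13}
  B8 = {u15, u16, v15, v16}
  B9 = {u9}
  B10 = {u11, u12, v11, v12}
  B11 = {u5}
  B12 = {u7, u8, v7, v8}
  B13 = {u1}
  B14 = {u3, u4, v3, v4}
  B15 = {v0}
  B16 = {v2}
  B17 = {v6}
  B18 = {v9}
  B19 = {v13}
  B20 = {v17}
  B21 = {v10}
  B22 = {v14}
  B23 = {v5}
  B24 = {v1}
u0 ∈ B0, v0 ∈ B15 → different blocks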